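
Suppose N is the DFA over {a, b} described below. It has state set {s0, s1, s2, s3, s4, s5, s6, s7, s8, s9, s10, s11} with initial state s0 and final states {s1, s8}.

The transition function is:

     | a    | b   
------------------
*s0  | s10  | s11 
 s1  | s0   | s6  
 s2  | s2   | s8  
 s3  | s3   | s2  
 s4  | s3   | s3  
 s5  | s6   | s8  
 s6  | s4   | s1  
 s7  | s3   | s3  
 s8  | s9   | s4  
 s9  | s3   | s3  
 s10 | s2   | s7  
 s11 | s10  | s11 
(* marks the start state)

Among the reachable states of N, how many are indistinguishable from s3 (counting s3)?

1

Reachable states from the start: {s0,s2,s3,s4,s7,s8,s9,s10,s11}. Unreachable: {s1,s5,s6} — drop them.
Start with accepting vs non-accepting: {s8} | {s0,s2,s3,s4,s7,s9,s10,s11}.
On input b, block {s0,s2,s3,s4,s7,s9,s10,s11} splits into {s0,s3,s4,s7,s9,s10,s11} and {s2}.
On input a, block {s0,s3,s4,s7,s9,s10,s11} splits into {s0,s3,s4,s7,s9,s11} and {s10}.
On input a, block {s0,s3,s4,s7,s9,s11} splits into {s3,s4,s7,s9} and {s0,s11}.
Split {s3,s4,s7,s9} by δ(·,b) → {s4,s7,s9} and {s3}.
No further refinement is possible. Final partition (6 blocks): {s8} | {s4,s7,s9} | {s2} | {s10} | {s0,s11} | {s3}.
The equivalence class containing s3 is {s3}, of size 1.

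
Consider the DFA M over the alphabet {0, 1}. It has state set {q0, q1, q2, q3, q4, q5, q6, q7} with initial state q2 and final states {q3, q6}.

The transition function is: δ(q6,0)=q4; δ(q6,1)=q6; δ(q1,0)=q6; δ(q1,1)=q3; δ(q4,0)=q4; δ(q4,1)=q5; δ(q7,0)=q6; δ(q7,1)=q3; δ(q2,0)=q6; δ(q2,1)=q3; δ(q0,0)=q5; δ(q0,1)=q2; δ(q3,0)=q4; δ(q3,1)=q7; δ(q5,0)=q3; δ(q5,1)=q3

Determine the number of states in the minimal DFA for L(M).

5

States {q0,q1} cannot be reached from the start state, so discard them.
Initial partition by acceptance: {q3,q6} | {q2,q4,q5,q7}.
On input 1, block {q3,q6} splits into {q3} and {q6}.
On input 0, block {q2,q4,q5,q7} splits into {q2,q7} and {q4} and {q5}.
The partition is now stable with 5 blocks: {q3} | {q2,q7} | {q6} | {q4} | {q5}.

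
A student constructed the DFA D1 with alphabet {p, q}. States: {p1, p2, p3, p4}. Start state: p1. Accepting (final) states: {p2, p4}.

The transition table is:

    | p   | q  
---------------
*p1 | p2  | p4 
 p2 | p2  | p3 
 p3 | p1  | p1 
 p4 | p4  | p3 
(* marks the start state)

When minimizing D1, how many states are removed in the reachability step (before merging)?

A breadth-first search from the start state visits every state.

0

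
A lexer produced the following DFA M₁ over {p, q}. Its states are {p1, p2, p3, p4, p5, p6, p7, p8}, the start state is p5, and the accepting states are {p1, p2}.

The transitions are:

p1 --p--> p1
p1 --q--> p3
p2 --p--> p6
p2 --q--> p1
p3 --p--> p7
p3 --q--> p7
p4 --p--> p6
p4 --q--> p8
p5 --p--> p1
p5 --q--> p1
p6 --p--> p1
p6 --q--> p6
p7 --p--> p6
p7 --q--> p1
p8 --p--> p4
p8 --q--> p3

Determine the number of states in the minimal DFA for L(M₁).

Reachable states from the start: {p1,p3,p5,p6,p7}. Unreachable: {p2,p4,p8} — drop them.
P0 = {p1} | {p3,p5,p6,p7}.
Refine {p3,p5,p6,p7} on symbol p: members go to different blocks, giving {p3,p7} and {p5,p6}.
On input p, block {p3,p7} splits into {p3} and {p7}.
Split {p5,p6} by δ(·,q) → {p5} and {p6}.
Stable partition: {p1} | {p3} | {p5} | {p7} | {p6} — 5 equivalence classes.

5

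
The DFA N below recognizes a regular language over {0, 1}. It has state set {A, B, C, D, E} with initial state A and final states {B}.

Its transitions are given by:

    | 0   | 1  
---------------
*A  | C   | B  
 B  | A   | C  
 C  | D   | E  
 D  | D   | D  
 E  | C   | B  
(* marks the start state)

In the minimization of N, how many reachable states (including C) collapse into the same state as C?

1

Initial partition by acceptance: {B} | {A,C,D,E}.
Split {A,C,D,E} by δ(·,1) → {A,E} and {C,D}.
On input 1, block {C,D} splits into {C} and {D}.
The partition is now stable with 4 blocks: {B} | {A,E} | {C} | {D}.
The equivalence class containing C is {C}, of size 1.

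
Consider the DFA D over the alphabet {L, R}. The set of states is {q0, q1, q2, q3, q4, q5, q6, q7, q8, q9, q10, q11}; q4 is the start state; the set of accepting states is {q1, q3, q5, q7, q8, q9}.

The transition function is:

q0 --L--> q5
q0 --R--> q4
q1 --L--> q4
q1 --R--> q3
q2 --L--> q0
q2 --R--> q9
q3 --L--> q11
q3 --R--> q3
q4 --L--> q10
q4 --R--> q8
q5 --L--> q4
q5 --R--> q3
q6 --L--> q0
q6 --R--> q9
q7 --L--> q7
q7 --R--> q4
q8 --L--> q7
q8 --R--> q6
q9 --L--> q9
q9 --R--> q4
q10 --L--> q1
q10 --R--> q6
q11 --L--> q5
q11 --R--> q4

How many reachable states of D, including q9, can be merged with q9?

3

States {q2} cannot be reached from the start state, so discard them.
P0 = {q1,q3,q5,q7,q8,q9} | {q0,q4,q6,q10,q11}.
Split {q1,q3,q5,q7,q8,q9} by δ(·,L) → {q1,q3,q5} and {q7,q8,q9}.
On input L, block {q0,q4,q6,q10,q11} splits into {q0,q10,q11} and {q4,q6}.
Refine {q1,q3,q5} on symbol L: members go to different blocks, giving {q1,q5} and {q3}.
The partition is now stable with 5 blocks: {q1,q5} | {q0,q10,q11} | {q7,q8,q9} | {q4,q6} | {q3}.
State q9 belongs to the block {q7,q8,q9}, which has 3 states.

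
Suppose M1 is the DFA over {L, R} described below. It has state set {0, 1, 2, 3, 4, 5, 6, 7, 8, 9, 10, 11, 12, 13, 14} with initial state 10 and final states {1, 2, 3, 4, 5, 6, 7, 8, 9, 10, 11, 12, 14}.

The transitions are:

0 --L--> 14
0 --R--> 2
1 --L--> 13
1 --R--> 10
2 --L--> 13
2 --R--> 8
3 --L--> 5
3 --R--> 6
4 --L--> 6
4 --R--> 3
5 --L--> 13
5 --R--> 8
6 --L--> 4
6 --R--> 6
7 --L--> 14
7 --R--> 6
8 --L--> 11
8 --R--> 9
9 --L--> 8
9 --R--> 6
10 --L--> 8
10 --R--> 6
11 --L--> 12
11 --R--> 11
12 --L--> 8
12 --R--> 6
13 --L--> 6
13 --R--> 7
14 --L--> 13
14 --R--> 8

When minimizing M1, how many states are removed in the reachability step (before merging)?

3

BFS from 10 reaches {3, 4, 5, 6, 7, 8, 9, 10, 11, 12, 13, 14}; the 3 state(s) 0, 1, 2 are never visited.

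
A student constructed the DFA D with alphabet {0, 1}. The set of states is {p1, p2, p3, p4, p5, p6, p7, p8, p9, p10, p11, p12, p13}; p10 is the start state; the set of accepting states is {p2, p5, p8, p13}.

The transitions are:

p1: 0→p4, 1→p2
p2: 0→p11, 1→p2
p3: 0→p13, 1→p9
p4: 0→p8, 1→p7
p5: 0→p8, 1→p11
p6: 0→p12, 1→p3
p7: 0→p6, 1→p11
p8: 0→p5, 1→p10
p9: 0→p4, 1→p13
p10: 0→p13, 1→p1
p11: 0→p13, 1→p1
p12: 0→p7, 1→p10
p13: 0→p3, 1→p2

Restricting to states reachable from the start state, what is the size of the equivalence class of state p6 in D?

Start with accepting vs non-accepting: {p2,p5,p8,p13} | {p1,p3,p4,p6,p7,p9,p10,p11,p12}.
On input 0, block {p2,p5,p8,p13} splits into {p2,p13} and {p5,p8}.
Split {p1,p3,p4,p6,p7,p9,p10,p11,p12} by δ(·,0) → {p1,p6,p7,p9,p12} and {p3,p10,p11} and {p4}.
On input 0, block {p1,p6,p7,p9,p12} splits into {p6,p7,p12} and {p1,p9}.
No further refinement is possible. Final partition (6 blocks): {p2,p13} | {p6,p7,p12} | {p5,p8} | {p3,p10,p11} | {p4} | {p1,p9}.
The equivalence class containing p6 is {p6,p7,p12}, of size 3.

3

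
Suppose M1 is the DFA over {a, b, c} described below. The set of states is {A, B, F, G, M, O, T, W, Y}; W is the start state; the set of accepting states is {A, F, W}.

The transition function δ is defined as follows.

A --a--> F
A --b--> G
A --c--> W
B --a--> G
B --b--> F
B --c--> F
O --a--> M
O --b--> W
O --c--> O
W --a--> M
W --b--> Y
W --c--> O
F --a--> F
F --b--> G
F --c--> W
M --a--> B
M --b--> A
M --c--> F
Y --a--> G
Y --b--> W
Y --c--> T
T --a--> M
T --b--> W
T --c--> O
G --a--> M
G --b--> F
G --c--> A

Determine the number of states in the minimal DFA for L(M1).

Every state is reachable, so we keep all 9.
Initial partition by acceptance: {A,F,W} | {B,G,M,O,T,Y}.
On input a, block {A,F,W} splits into {A,F} and {W}.
Refine {B,G,M,O,T,Y} on symbol b: members go to different blocks, giving {B,G,M} and {O,T,Y}.
No further refinement is possible. Final partition (4 blocks): {A,F} | {B,G,M} | {W} | {O,T,Y}.

4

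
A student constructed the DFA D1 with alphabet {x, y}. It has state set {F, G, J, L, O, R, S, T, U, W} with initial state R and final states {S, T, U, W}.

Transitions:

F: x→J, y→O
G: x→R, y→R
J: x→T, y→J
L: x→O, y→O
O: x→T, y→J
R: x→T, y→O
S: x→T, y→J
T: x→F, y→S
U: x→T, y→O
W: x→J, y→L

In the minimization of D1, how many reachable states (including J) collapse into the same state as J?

First remove the unreachable states {G,L,U,W}; 6 states remain.
Start with accepting vs non-accepting: {S,T} | {F,J,O,R}.
On input x, block {S,T} splits into {S} and {T}.
Split {F,J,O,R} by δ(·,x) → {J,O,R} and {F}.
No further refinement is possible. Final partition (4 blocks): {S} | {J,O,R} | {T} | {F}.
State J belongs to the block {J,O,R}, which has 3 states.

3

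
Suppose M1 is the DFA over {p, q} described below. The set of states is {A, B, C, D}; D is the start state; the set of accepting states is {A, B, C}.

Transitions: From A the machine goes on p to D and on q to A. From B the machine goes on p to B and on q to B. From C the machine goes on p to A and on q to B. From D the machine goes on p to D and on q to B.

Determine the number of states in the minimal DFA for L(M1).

2

States {A,C} cannot be reached from the start state, so discard them.
P0 = {B} | {D}.
No further refinement is possible. Final partition (2 blocks): {B} | {D}.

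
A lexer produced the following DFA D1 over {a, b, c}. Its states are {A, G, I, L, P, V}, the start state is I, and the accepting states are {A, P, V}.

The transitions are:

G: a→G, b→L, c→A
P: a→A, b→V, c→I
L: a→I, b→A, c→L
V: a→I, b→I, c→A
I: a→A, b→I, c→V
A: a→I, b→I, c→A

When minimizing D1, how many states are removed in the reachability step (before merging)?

No path from I leads to G, L, P; the other 3 states are all reachable.

3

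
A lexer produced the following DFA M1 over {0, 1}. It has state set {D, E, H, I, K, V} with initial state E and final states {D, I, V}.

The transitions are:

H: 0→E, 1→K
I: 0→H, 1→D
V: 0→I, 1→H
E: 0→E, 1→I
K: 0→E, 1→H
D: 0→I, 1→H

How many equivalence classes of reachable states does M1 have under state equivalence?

States {V} cannot be reached from the start state, so discard them.
Start with accepting vs non-accepting: {D,I} | {E,H,K}.
Split {D,I} by δ(·,0) → {I} and {D}.
Split {E,H,K} by δ(·,1) → {H,K} and {E}.
No further refinement is possible. Final partition (4 blocks): {I} | {H,K} | {D} | {E}.

4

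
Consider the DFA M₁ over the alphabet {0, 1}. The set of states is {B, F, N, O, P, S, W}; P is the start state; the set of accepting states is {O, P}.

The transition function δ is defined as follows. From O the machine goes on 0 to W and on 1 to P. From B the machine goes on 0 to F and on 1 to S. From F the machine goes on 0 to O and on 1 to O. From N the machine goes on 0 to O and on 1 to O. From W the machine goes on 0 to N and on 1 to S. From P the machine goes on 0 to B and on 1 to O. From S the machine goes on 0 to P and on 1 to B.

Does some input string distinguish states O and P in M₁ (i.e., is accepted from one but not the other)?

No

Initial partition by acceptance: {O,P} | {B,F,N,S,W}.
On input 0, block {B,F,N,S,W} splits into {F,N,S} and {B,W}.
Split {F,N,S} by δ(·,1) → {F,N} and {S}.
The partition is now stable with 4 blocks: {O,P} | {F,N} | {B,W} | {S}.
O and P lie in the same block of the stable partition, so they are equivalent — no string distinguishes them.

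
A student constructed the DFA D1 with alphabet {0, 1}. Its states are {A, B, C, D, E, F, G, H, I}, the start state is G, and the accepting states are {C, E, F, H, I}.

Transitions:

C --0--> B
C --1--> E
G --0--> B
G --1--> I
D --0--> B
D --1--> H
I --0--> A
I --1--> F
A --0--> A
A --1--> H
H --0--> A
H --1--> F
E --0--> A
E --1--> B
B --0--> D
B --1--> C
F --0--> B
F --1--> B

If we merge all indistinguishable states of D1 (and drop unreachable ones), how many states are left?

3

All states are reachable from the start state.
P0 = {C,E,F,H,I} | {A,B,D,G}.
Split {C,E,F,H,I} by δ(·,1) → {C,H,I} and {E,F}.
Stable partition: {C,H,I} | {A,B,D,G} | {E,F} — 3 equivalence classes.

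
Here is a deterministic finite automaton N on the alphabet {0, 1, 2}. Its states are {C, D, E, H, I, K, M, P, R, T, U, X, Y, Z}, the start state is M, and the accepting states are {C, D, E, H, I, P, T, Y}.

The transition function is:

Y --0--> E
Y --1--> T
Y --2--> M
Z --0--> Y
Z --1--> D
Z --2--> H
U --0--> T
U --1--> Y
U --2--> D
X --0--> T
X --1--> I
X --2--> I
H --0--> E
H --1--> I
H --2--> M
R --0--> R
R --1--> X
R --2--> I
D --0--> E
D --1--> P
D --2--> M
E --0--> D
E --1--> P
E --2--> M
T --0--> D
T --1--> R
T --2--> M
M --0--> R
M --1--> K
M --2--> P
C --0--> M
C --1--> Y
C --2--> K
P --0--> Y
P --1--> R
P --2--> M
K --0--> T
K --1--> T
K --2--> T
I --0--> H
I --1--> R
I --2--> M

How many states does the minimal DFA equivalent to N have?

States {C,U,Z} cannot be reached from the start state, so discard them.
Start with accepting vs non-accepting: {D,E,H,I,P,T,Y} | {K,M,R,X}.
On input 1, block {D,E,H,I,P,T,Y} splits into {D,E,H,Y} and {I,P,T}.
On input 0, block {K,M,R,X} splits into {K,X} and {M,R}.
No further refinement is possible. Final partition (4 blocks): {D,E,H,Y} | {K,X} | {I,P,T} | {M,R}.

4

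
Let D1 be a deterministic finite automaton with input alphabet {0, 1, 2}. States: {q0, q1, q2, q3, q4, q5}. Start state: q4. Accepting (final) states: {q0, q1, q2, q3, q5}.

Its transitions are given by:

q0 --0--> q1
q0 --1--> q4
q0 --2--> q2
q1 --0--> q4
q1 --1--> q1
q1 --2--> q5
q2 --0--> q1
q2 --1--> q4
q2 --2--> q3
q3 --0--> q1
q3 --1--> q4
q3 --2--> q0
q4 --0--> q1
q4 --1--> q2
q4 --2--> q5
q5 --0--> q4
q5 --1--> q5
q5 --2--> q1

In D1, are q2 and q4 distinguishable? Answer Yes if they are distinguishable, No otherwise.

Every state is reachable, so we keep all 6.
Start with accepting vs non-accepting: {q0,q1,q2,q3,q5} | {q4}.
Split {q0,q1,q2,q3,q5} by δ(·,0) → {q0,q2,q3} and {q1,q5}.
No further refinement is possible. Final partition (3 blocks): {q0,q2,q3} | {q4} | {q1,q5}.
q2 and q4 end up in different blocks, so they are distinguishable. For instance, the string 'ε' is accepted from only q2.

Yes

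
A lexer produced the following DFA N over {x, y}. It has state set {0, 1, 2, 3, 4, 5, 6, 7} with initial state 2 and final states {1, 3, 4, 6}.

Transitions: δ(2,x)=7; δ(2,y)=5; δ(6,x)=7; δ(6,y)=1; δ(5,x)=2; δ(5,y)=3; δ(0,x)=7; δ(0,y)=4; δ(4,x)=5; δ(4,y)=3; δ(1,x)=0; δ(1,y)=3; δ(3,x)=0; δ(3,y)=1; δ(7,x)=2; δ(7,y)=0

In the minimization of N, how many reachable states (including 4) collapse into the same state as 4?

3

Reachable states from the start: {0,1,2,3,4,5,7}. Unreachable: {6} — drop them.
Start with accepting vs non-accepting: {1,3,4} | {0,2,5,7}.
Refine {0,2,5,7} on symbol y: members go to different blocks, giving {0,5} and {2,7}.
Stable partition: {1,3,4} | {0,5} | {2,7} — 3 equivalence classes.
The equivalence class containing 4 is {1,3,4}, of size 3.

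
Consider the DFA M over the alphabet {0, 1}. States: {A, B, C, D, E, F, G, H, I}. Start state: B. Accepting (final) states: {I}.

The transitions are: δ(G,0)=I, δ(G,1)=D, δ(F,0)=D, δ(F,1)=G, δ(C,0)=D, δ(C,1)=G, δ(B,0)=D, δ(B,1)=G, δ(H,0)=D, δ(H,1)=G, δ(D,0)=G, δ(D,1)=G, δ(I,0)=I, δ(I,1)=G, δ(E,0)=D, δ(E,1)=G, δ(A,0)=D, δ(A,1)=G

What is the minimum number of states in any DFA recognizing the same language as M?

States {A,C,E,F,H} cannot be reached from the start state, so discard them.
Start with accepting vs non-accepting: {I} | {B,D,G}.
On input 0, block {B,D,G} splits into {B,D} and {G}.
Split {B,D} by δ(·,0) → {B} and {D}.
The partition is now stable with 4 blocks: {I} | {B} | {G} | {D}.

4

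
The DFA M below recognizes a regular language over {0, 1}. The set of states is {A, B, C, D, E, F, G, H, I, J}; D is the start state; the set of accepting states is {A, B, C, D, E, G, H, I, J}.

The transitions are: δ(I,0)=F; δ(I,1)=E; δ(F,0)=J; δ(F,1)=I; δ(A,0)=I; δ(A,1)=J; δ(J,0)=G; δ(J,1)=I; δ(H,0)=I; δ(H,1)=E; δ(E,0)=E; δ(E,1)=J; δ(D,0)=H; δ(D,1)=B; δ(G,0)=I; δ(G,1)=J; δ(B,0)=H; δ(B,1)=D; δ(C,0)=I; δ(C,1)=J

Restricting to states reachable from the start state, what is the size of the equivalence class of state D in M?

2

States {A,C} cannot be reached from the start state, so discard them.
Initial partition by acceptance: {B,D,E,G,H,I,J} | {F}.
Split {B,D,E,G,H,I,J} by δ(·,0) → {B,D,E,G,H,J} and {I}.
On input 0, block {B,D,E,G,H,J} splits into {B,D,E,J} and {G,H}.
On input 0, block {B,D,E,J} splits into {B,D,J} and {E}.
On input 1, block {B,D,J} splits into {B,D} and {J}.
Refine {G,H} on symbol 1: members go to different blocks, giving {G} and {H}.
Stable partition: {B,D} | {F} | {I} | {G} | {E} | {J} | {H} — 7 equivalence classes.
The equivalence class containing D is {B,D}, of size 2.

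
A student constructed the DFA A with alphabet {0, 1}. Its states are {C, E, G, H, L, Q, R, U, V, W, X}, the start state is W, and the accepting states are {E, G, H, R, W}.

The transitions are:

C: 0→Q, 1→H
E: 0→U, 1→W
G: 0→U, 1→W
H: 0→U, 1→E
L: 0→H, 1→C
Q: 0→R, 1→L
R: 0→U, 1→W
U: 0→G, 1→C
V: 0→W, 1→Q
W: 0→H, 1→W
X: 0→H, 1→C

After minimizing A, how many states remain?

States {V,X} cannot be reached from the start state, so discard them.
Initial partition by acceptance: {E,G,H,R,W} | {C,L,Q,U}.
On input 0, block {E,G,H,R,W} splits into {E,G,H,R} and {W}.
Split {E,G,H,R} by δ(·,1) → {E,G,R} and {H}.
Split {C,L,Q,U} by δ(·,0) → {Q,U} and {L} and {C}.
Split {Q,U} by δ(·,1) → {Q} and {U}.
The partition is now stable with 7 blocks: {E,G,R} | {Q} | {W} | {H} | {L} | {C} | {U}.

7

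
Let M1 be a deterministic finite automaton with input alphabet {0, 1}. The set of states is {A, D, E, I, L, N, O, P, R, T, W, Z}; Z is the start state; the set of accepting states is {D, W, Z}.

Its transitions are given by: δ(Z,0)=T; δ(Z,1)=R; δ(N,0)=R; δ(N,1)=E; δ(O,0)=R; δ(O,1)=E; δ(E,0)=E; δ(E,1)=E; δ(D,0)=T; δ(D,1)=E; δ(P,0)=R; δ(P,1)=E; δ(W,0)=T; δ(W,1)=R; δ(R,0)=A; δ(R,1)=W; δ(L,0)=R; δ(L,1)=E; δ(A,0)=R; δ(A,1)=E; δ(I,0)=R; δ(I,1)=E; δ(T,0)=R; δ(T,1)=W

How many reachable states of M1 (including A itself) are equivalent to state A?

First remove the unreachable states {D,I,L,N,O,P}; 6 states remain.
P0 = {W,Z} | {A,E,R,T}.
On input 1, block {A,E,R,T} splits into {A,E} and {R,T}.
Refine {A,E} on symbol 0: members go to different blocks, giving {E} and {A}.
Refine {R,T} on symbol 0: members go to different blocks, giving {R} and {T}.
Stable partition: {W,Z} | {E} | {R} | {A} | {T} — 5 equivalence classes.
State A belongs to the block {A}, which has 1 states.

1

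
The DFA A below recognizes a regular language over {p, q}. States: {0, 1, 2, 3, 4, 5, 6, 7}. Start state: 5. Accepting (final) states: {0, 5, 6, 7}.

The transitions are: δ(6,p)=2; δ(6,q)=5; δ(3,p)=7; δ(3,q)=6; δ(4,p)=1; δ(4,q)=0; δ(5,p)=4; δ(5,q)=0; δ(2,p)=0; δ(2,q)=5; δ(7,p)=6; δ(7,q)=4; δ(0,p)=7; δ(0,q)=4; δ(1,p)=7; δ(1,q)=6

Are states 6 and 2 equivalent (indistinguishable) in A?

No

First remove the unreachable states {3}; 7 states remain.
Start with accepting vs non-accepting: {0,5,6,7} | {1,2,4}.
Split {0,5,6,7} by δ(·,p) → {0,7} and {5,6}.
On input p, block {0,7} splits into {0} and {7}.
Refine {1,2,4} on symbol p: members go to different blocks, giving {1} and {2} and {4}.
On input p, block {5,6} splits into {5} and {6}.
Stable partition: {0} | {1} | {5} | {7} | {2} | {4} | {6} — 7 equivalence classes.
6 and 2 end up in different blocks, so they are distinguishable. For instance, the string 'ε' is accepted from only 6.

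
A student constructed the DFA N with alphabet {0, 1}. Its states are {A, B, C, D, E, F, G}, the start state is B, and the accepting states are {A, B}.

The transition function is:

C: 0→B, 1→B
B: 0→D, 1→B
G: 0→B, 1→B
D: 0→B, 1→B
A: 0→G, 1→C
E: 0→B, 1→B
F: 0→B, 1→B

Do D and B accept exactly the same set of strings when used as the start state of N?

States {A,C,E,F,G} cannot be reached from the start state, so discard them.
Start with accepting vs non-accepting: {B} | {D}.
No further refinement is possible. Final partition (2 blocks): {B} | {D}.
D and B end up in different blocks, so they are distinguishable. For instance, the string 'ε' is accepted from only B.

No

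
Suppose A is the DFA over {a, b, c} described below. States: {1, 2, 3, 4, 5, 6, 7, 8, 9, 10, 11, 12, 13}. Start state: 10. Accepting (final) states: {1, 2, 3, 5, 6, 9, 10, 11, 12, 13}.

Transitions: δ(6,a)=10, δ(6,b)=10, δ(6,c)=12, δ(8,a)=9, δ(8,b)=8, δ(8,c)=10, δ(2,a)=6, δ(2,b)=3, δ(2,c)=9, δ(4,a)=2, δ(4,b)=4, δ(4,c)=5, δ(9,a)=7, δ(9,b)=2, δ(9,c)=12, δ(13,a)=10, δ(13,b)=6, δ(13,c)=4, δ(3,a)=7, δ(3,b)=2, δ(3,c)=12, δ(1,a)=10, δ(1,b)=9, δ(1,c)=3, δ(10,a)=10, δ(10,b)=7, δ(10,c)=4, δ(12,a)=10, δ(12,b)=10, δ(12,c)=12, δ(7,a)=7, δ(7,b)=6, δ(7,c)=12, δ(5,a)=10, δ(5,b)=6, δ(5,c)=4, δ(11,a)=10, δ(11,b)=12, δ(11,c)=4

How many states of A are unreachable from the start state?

BFS from 10 reaches {2, 3, 4, 5, 6, 7, 9, 10, 12}; the 4 state(s) 1, 8, 11, 13 are never visited.

4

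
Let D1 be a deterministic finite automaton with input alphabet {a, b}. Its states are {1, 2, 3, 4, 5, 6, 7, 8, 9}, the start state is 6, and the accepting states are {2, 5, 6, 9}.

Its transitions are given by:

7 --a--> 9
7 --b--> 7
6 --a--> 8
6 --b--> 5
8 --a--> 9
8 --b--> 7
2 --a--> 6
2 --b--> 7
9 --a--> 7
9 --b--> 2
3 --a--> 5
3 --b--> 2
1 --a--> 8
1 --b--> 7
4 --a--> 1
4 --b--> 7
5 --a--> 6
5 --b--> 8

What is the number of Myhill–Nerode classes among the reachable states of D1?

States {1,3,4} cannot be reached from the start state, so discard them.
Initial partition by acceptance: {2,5,6,9} | {7,8}.
On input a, block {2,5,6,9} splits into {2,5} and {6,9}.
The partition is now stable with 3 blocks: {2,5} | {7,8} | {6,9}.

3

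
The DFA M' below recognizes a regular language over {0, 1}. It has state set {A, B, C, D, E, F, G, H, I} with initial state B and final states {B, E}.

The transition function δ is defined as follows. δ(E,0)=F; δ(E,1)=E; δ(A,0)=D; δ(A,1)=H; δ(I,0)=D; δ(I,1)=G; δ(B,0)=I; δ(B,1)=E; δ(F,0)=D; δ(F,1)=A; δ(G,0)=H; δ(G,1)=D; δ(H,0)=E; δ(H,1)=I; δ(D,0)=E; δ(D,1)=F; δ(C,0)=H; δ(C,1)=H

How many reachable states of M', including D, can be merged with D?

Reachable states from the start: {A,B,D,E,F,G,H,I}. Unreachable: {C} — drop them.
P0 = {B,E} | {A,D,F,G,H,I}.
Split {A,D,F,G,H,I} by δ(·,0) → {A,F,G,I} and {D,H}.
Refine {A,F,G,I} on symbol 1: members go to different blocks, giving {A,G} and {F,I}.
Stable partition: {B,E} | {A,G} | {D,H} | {F,I} — 4 equivalence classes.
State D belongs to the block {D,H}, which has 2 states.

2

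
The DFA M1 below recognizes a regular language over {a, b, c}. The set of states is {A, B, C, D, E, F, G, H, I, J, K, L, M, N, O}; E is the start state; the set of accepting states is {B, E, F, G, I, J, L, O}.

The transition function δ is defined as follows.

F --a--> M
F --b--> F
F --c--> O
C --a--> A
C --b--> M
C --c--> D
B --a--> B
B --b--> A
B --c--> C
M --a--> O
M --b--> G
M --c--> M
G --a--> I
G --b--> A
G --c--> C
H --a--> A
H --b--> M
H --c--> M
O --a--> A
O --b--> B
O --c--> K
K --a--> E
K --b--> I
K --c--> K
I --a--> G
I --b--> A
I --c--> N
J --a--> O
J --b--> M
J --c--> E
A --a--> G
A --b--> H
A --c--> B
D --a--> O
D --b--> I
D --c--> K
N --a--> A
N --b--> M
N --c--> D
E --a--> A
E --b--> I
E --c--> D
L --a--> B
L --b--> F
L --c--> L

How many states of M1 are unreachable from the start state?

BFS from E reaches {A, B, C, D, E, G, H, I, K, M, N, O}; the 3 state(s) F, J, L are never visited.

3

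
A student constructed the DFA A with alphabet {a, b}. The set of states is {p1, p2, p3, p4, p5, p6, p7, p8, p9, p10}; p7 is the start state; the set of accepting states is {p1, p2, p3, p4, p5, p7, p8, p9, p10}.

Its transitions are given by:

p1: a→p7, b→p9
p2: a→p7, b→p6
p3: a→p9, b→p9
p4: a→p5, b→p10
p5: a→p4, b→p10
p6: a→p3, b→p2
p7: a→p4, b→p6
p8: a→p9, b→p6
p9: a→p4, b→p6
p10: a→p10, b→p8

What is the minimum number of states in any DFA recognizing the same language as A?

Reachable states from the start: {p2,p3,p4,p5,p6,p7,p8,p9,p10}. Unreachable: {p1} — drop them.
P0 = {p2,p3,p4,p5,p7,p8,p9,p10} | {p6}.
Split {p2,p3,p4,p5,p7,p8,p9,p10} by δ(·,b) → {p2,p7,p8,p9} and {p3,p4,p5,p10}.
Refine {p2,p7,p8,p9} on symbol a: members go to different blocks, giving {p2,p8} and {p7,p9}.
Refine {p3,p4,p5,p10} on symbol a: members go to different blocks, giving {p4,p5,p10} and {p3}.
Refine {p4,p5,p10} on symbol b: members go to different blocks, giving {p4,p5} and {p10}.
The partition is now stable with 6 blocks: {p2,p8} | {p6} | {p4,p5} | {p7,p9} | {p3} | {p10}.

6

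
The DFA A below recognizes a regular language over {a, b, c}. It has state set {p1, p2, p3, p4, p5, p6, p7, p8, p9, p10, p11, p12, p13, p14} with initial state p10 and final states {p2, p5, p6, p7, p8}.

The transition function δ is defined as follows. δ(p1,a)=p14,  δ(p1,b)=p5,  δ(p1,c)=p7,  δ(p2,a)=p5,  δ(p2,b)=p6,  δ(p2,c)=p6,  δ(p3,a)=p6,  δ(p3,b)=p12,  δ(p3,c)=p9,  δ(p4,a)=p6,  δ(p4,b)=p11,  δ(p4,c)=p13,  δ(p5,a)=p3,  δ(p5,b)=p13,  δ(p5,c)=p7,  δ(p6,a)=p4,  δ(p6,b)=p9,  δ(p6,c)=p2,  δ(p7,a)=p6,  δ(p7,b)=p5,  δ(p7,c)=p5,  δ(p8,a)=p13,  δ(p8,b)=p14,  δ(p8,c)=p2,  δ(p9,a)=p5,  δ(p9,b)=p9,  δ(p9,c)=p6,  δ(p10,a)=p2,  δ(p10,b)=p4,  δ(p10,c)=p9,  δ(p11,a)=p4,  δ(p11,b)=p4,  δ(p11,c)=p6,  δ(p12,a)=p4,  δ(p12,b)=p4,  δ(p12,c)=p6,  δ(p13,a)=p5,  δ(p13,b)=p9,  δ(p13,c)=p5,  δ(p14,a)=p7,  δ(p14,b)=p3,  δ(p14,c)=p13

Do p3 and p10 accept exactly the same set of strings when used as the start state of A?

Reachable states from the start: {p2,p3,p4,p5,p6,p7,p9,p10,p11,p12,p13}. Unreachable: {p1,p8,p14} — drop them.
P0 = {p2,p5,p6,p7} | {p3,p4,p9,p10,p11,p12,p13}.
On input a, block {p2,p5,p6,p7} splits into {p2,p7} and {p5,p6}.
On input a, block {p3,p4,p9,p10,p11,p12,p13} splits into {p3,p4,p9,p13} and {p11,p12} and {p10}.
Refine {p3,p4,p9,p13} on symbol b: members go to different blocks, giving {p3,p4} and {p9,p13}.
Stable partition: {p2,p7} | {p3,p4} | {p5,p6} | {p11,p12} | {p10} | {p9,p13} — 6 equivalence classes.
p3 and p10 end up in different blocks, so they are distinguishable. For instance, the string 'aa' is accepted from only p10.

No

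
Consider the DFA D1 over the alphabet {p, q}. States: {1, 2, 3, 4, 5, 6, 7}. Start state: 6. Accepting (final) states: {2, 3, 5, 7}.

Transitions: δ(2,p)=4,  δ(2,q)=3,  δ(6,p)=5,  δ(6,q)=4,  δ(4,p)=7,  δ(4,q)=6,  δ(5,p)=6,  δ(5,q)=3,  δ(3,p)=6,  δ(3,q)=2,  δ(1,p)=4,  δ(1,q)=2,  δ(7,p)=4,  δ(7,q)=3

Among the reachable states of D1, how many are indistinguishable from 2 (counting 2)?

4

Reachable states from the start: {2,3,4,5,6,7}. Unreachable: {1} — drop them.
P0 = {2,3,5,7} | {4,6}.
No further refinement is possible. Final partition (2 blocks): {2,3,5,7} | {4,6}.
The equivalence class containing 2 is {2,3,5,7}, of size 4.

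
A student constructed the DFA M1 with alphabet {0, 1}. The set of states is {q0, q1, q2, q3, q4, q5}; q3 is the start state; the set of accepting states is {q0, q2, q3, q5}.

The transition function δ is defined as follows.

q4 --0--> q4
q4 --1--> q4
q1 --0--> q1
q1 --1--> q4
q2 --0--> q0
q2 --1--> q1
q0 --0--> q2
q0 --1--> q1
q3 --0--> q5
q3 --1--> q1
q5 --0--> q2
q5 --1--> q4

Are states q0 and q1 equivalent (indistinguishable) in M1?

All states are reachable from the start state.
Initial partition by acceptance: {q0,q2,q3,q5} | {q1,q4}.
No further refinement is possible. Final partition (2 blocks): {q0,q2,q3,q5} | {q1,q4}.
q0 and q1 end up in different blocks, so they are distinguishable. For instance, the string 'ε' is accepted from only q0.

No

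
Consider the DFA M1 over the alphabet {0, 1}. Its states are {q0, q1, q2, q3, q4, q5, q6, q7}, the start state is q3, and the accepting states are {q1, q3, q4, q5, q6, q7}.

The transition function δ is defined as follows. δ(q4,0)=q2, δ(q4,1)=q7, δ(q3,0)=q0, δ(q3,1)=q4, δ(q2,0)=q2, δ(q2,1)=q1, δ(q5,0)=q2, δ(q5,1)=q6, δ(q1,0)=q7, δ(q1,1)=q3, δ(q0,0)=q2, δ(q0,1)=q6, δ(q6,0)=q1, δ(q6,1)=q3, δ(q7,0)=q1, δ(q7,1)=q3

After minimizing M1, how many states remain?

4

States {q5} cannot be reached from the start state, so discard them.
Initial partition by acceptance: {q1,q3,q4,q6,q7} | {q0,q2}.
On input 0, block {q1,q3,q4,q6,q7} splits into {q1,q6,q7} and {q3,q4}.
On input 1, block {q3,q4} splits into {q3} and {q4}.
No further refinement is possible. Final partition (4 blocks): {q1,q6,q7} | {q0,q2} | {q3} | {q4}.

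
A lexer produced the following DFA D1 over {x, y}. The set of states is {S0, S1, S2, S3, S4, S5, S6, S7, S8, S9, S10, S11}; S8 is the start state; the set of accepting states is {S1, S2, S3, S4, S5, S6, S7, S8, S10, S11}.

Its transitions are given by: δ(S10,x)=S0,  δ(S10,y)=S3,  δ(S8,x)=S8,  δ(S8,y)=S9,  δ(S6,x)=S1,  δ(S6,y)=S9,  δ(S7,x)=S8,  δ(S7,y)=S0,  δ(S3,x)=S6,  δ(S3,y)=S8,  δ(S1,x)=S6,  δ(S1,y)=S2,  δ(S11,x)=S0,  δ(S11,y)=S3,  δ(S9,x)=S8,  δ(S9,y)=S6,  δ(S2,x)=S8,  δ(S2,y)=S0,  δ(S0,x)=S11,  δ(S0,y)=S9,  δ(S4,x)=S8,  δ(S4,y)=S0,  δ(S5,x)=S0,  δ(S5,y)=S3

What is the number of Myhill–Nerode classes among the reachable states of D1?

First remove the unreachable states {S4,S5,S7,S10}; 8 states remain.
Start with accepting vs non-accepting: {S1,S2,S3,S6,S8,S11} | {S0,S9}.
Split {S1,S2,S3,S6,S8,S11} by δ(·,x) → {S1,S2,S3,S6,S8} and {S11}.
On input y, block {S1,S2,S3,S6,S8} splits into {S2,S6,S8} and {S1,S3}.
Split {S2,S6,S8} by δ(·,x) → {S2,S8} and {S6}.
Refine {S0,S9} on symbol x: members go to different blocks, giving {S0} and {S9}.
Refine {S2,S8} on symbol y: members go to different blocks, giving {S2} and {S8}.
On input y, block {S1,S3} splits into {S1} and {S3}.
The partition is now stable with 8 blocks: {S2} | {S0} | {S11} | {S1} | {S6} | {S9} | {S8} | {S3}.

8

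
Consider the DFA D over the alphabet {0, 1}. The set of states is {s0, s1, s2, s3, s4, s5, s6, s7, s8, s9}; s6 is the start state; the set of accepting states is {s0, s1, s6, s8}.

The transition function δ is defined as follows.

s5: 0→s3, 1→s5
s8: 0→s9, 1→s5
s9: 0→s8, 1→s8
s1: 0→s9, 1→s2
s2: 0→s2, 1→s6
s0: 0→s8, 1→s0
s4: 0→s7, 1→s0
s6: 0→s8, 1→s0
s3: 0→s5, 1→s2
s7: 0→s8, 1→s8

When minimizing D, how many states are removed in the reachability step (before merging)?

Starting at s6 and following transitions, the reachable set is {s0, s2, s3, s5, s6, s8, s9}. That leaves s1, s4, s7 unreachable — 3 in total.

3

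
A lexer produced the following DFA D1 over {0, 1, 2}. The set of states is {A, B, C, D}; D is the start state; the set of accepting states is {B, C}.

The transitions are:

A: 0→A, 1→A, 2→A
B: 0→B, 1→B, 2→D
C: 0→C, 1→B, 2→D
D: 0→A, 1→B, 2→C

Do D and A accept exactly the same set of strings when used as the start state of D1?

No

All states are reachable from the start state.
P0 = {B,C} | {A,D}.
Split {A,D} by δ(·,1) → {A} and {D}.
No further refinement is possible. Final partition (3 blocks): {B,C} | {A} | {D}.
D and A end up in different blocks, so they are distinguishable. For instance, the string '1' is accepted from only D.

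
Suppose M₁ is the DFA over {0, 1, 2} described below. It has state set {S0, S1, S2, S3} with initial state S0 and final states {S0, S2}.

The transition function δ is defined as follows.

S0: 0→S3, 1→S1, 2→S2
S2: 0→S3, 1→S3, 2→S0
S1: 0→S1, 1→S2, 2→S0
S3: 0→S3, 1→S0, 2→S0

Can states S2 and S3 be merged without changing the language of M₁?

No

Every state is reachable, so we keep all 4.
Initial partition by acceptance: {S0,S2} | {S1,S3}.
No further refinement is possible. Final partition (2 blocks): {S0,S2} | {S1,S3}.
S2 and S3 end up in different blocks, so they are distinguishable. For instance, the string 'ε' is accepted from only S2.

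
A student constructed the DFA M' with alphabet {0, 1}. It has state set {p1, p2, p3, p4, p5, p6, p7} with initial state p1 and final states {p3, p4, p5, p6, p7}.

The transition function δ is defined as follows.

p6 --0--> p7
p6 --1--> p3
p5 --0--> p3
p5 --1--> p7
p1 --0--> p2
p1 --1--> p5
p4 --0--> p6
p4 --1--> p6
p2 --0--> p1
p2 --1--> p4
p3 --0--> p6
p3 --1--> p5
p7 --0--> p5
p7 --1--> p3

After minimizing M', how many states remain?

All states are reachable from the start state.
Initial partition by acceptance: {p3,p4,p5,p6,p7} | {p1,p2}.
The partition is now stable with 2 blocks: {p3,p4,p5,p6,p7} | {p1,p2}.

2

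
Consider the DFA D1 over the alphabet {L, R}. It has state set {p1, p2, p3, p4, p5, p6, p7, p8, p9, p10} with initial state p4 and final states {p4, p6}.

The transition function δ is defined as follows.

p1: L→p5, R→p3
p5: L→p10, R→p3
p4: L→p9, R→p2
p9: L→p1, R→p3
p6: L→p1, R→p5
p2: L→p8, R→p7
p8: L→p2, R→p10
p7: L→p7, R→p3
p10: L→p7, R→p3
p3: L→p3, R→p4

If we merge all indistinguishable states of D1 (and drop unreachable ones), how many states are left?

States {p6} cannot be reached from the start state, so discard them.
P0 = {p4} | {p1,p2,p3,p5,p7,p8,p9,p10}.
Refine {p1,p2,p3,p5,p7,p8,p9,p10} on symbol R: members go to different blocks, giving {p1,p2,p5,p7,p8,p9,p10} and {p3}.
Split {p1,p2,p5,p7,p8,p9,p10} by δ(·,R) → {p1,p5,p7,p9,p10} and {p2,p8}.
The partition is now stable with 4 blocks: {p4} | {p1,p5,p7,p9,p10} | {p3} | {p2,p8}.

4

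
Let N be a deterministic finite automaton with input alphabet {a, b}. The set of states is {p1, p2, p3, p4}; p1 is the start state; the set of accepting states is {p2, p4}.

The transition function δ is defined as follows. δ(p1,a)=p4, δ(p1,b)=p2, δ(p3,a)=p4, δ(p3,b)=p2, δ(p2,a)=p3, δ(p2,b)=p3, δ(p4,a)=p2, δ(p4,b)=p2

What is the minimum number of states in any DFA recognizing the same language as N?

All states are reachable from the start state.
Initial partition by acceptance: {p2,p4} | {p1,p3}.
Split {p2,p4} by δ(·,a) → {p2} and {p4}.
The partition is now stable with 3 blocks: {p2} | {p1,p3} | {p4}.

3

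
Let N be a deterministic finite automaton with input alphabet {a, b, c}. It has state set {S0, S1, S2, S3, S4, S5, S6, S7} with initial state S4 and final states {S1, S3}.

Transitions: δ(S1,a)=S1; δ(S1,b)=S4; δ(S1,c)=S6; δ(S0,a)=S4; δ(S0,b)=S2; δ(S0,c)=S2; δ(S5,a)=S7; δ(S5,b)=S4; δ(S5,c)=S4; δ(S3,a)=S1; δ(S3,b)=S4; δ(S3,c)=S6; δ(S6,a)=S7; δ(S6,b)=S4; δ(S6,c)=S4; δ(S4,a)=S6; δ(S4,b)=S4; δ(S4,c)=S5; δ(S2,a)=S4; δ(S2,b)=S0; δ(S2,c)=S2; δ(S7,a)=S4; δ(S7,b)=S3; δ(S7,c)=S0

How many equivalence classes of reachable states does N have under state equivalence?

5

Every state is reachable, so we keep all 8.
Initial partition by acceptance: {S1,S3} | {S0,S2,S4,S5,S6,S7}.
On input b, block {S0,S2,S4,S5,S6,S7} splits into {S0,S2,S4,S5,S6} and {S7}.
Split {S0,S2,S4,S5,S6} by δ(·,a) → {S0,S2,S4} and {S5,S6}.
On input a, block {S0,S2,S4} splits into {S0,S2} and {S4}.
The partition is now stable with 5 blocks: {S1,S3} | {S0,S2} | {S7} | {S5,S6} | {S4}.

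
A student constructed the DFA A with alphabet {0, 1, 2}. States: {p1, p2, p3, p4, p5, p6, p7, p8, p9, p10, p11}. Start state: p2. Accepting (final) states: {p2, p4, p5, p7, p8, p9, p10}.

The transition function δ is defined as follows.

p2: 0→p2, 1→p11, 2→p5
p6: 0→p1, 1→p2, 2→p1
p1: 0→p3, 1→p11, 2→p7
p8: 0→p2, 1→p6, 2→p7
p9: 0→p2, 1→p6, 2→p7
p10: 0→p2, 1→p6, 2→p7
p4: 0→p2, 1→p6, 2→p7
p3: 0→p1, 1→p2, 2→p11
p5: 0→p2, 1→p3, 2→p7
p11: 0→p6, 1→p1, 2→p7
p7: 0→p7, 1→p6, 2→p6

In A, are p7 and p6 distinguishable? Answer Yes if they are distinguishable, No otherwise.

Yes

Reachable states from the start: {p1,p2,p3,p5,p6,p7,p11}. Unreachable: {p4,p8,p9,p10} — drop them.
Initial partition by acceptance: {p2,p5,p7} | {p1,p3,p6,p11}.
Refine {p2,p5,p7} on symbol 2: members go to different blocks, giving {p2,p5} and {p7}.
Split {p2,p5} by δ(·,2) → {p2} and {p5}.
Split {p1,p3,p6,p11} by δ(·,1) → {p1,p11} and {p3,p6}.
The partition is now stable with 5 blocks: {p2} | {p1,p11} | {p7} | {p5} | {p3,p6}.
p7 and p6 end up in different blocks, so they are distinguishable. For instance, the string 'ε' is accepted from only p7.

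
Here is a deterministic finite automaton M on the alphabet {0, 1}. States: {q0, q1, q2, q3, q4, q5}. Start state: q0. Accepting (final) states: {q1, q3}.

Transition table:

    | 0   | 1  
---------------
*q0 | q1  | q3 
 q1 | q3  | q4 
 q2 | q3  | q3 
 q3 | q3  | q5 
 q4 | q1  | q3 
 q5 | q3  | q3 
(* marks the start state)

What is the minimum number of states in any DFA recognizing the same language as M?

2

Reachable states from the start: {q0,q1,q3,q4,q5}. Unreachable: {q2} — drop them.
Start with accepting vs non-accepting: {q1,q3} | {q0,q4,q5}.
The partition is now stable with 2 blocks: {q1,q3} | {q0,q4,q5}.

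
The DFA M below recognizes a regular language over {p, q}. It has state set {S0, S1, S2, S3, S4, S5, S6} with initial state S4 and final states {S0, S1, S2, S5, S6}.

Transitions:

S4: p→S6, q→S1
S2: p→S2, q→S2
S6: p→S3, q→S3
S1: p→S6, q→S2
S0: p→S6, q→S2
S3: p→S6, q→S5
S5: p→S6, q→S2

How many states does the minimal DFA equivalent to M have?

4

First remove the unreachable states {S0}; 6 states remain.
Start with accepting vs non-accepting: {S1,S2,S5,S6} | {S3,S4}.
Refine {S1,S2,S5,S6} on symbol p: members go to different blocks, giving {S1,S2,S5} and {S6}.
Split {S1,S2,S5} by δ(·,p) → {S1,S5} and {S2}.
No further refinement is possible. Final partition (4 blocks): {S1,S5} | {S3,S4} | {S6} | {S2}.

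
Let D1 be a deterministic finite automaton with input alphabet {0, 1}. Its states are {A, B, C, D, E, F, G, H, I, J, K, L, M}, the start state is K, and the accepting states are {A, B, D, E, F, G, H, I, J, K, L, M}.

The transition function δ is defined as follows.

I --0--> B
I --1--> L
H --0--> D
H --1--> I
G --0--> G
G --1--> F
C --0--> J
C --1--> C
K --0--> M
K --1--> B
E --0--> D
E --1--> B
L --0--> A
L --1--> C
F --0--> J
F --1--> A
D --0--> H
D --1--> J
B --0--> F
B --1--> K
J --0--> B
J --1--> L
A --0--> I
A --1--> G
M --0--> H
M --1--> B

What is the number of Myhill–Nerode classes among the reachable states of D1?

Reachable states from the start: {A,B,C,D,F,G,H,I,J,K,L,M}. Unreachable: {E} — drop them.
P0 = {A,B,D,F,G,H,I,J,K,L,M} | {C}.
Split {A,B,D,F,G,H,I,J,K,L,M} by δ(·,1) → {A,B,D,F,G,H,I,J,K,M} and {L}.
Refine {A,B,D,F,G,H,I,J,K,M} on symbol 1: members go to different blocks, giving {A,B,D,F,G,H,K,M} and {I,J}.
Split {A,B,D,F,G,H,K,M} by δ(·,0) → {B,D,G,H,K,M} and {A,F}.
Split {B,D,G,H,K,M} by δ(·,0) → {D,G,H,K,M} and {B}.
On input 1, block {D,G,H,K,M} splits into {D,H} and {K,M} and {G}.
Refine {A,F} on symbol 1: members go to different blocks, giving {A} and {F}.
On input 0, block {K,M} splits into {K} and {M}.
Stable partition: {D,H} | {C} | {L} | {I,J} | {A} | {B} | {K} | {G} | {F} | {M} — 10 equivalence classes.

10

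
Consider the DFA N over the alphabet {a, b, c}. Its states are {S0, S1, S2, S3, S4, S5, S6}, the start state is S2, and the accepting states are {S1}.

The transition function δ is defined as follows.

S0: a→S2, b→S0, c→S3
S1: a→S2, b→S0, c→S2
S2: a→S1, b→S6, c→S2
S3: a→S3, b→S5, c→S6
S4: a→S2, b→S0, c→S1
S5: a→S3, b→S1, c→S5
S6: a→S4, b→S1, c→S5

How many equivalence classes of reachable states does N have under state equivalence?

7

Start with accepting vs non-accepting: {S1} | {S0,S2,S3,S4,S5,S6}.
Split {S0,S2,S3,S4,S5,S6} by δ(·,a) → {S0,S3,S4,S5,S6} and {S2}.
Refine {S0,S3,S4,S5,S6} on symbol a: members go to different blocks, giving {S3,S5,S6} and {S0,S4}.
Split {S3,S5,S6} by δ(·,a) → {S3,S5} and {S6}.
Refine {S3,S5} on symbol b: members go to different blocks, giving {S3} and {S5}.
Refine {S0,S4} on symbol c: members go to different blocks, giving {S0} and {S4}.
The partition is now stable with 7 blocks: {S1} | {S3} | {S2} | {S0} | {S6} | {S5} | {S4}.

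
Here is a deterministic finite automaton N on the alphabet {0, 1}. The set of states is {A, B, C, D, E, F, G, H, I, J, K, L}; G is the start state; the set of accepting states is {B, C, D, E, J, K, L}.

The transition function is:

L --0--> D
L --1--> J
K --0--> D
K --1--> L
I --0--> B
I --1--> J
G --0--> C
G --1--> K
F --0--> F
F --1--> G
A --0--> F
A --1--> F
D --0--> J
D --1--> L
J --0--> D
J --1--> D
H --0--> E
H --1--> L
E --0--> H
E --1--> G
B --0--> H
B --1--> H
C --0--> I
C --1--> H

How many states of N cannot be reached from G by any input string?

2

No path from G leads to A, F; the other 10 states are all reachable.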